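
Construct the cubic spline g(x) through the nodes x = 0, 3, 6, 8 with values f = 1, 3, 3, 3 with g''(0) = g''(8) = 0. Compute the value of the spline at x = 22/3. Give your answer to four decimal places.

With M_i denoting the second derivative at x_i, h_i = 3, 3, 2, and Δ_i = (y_(i+1) − y_i)/h_i = 2/3, 0, 0:
  3·M_0 + 12·M_1 + 3·M_2 = 6(Δ_1 - Δ_0) = -4
  3·M_1 + 10·M_2 + 2·M_3 = 6(Δ_2 - Δ_1) = 0
Natural end conditions: M_0 = M_3 = 0.
Solving: M_0 = 0, M_1 = -40/111, M_2 = 4/37, M_3 = 0.
On [6, 8], g(x) = 3 - 8/111·(x - 6) + 2/37·(x - 6)² - 1/111·(x - 6)³.
With (x - 6) = 4/3: g(22/3) = 8927/2997.

2.9786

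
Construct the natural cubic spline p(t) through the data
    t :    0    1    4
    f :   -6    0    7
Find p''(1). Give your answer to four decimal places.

Write σ_i for p''(x_i). With h_i = 1, 3 and divided differences Δ_i = 6, 7/3, the continuity of p' gives the tridiagonal system
  1·σ_0 + 8·σ_1 + 3·σ_2 = 6(Δ_1 - Δ_0) = -22
Natural end conditions: σ_0 = σ_2 = 0.
Solving the tridiagonal system: σ_0 = 0, σ_1 = -11/4, σ_2 = 0.

-2.7500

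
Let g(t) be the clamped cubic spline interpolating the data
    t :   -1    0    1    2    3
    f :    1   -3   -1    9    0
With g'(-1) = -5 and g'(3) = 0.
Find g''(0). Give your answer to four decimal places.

2.8571

With M_i denoting the second derivative at x_i, h_i = 1, 1, 1, 1, and Δ_i = (y_(i+1) − y_i)/h_i = -4, 2, 10, -9:
  1·M_0 + 4·M_1 + 1·M_2 = 6(Δ_1 - Δ_0) = 36
  1·M_1 + 4·M_2 + 1·M_3 = 6(Δ_2 - Δ_1) = 48
  1·M_2 + 4·M_3 + 1·M_4 = 6(Δ_3 - Δ_2) = -114
Clamped end conditions give two more equations: 2h_0·M_0 + h_0·M_1 = 6(Δ_0 - g'(-1)) = 6 and h_3·M_3 + 2h_3·M_4 = 6(g'(3) - Δ_3) = 54.
Forward elimination and back-substitution give M_0 = 11/7, M_1 = 20/7, M_2 = 23, M_3 = -328/7, M_4 = 353/7.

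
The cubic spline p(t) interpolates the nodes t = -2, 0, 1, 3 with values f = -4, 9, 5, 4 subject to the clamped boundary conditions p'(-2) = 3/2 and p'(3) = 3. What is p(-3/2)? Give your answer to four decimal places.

Write M_i for p''(x_i). With h_i = 2, 1, 2 and divided differences Δ_i = 13/2, -4, -1/2, the continuity of p' gives the tridiagonal system
  2·M_0 + 6·M_1 + 1·M_2 = 6(Δ_1 - Δ_0) = -63
  1·M_1 + 6·M_2 + 2·M_3 = 6(Δ_2 - Δ_1) = 21
Clamped end conditions give two more equations: 2h_0·M_0 + h_0·M_1 = 6(Δ_0 - p'(-2)) = 30 and h_2·M_2 + 2h_2·M_3 = 6(p'(3) - Δ_2) = 21.
Solving: M_0 = 507/32, M_1 = -267/16, M_2 = 87/16, M_3 = 81/32.
On [-2, 0], p(t) = -4 + 3/2·(t + 2) + 507/64·(t + 2)² - 347/128·(t + 2)³.
With (t + 2) = 1/2: p(-3/2) = -1647/1024.

-1.6084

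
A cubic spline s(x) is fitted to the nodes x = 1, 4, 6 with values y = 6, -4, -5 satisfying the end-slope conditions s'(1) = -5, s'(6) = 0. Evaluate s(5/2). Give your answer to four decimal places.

With M_i denoting the second derivative at x_i, h_i = 3, 2, and Δ_i = (y_(i+1) − y_i)/h_i = -10/3, -1/2:
  3·M_0 + 10·M_1 + 2·M_2 = 6(Δ_1 - Δ_0) = 17
Clamped end conditions give two more equations: 2h_0·M_0 + h_0·M_1 = 6(Δ_0 - s'(1)) = 10 and h_1·M_1 + 2h_1·M_2 = 6(s'(6) - Δ_1) = 3.
Solving: M_0 = 29/30, M_1 = 7/5, M_2 = 1/20.
On [1, 4], s(x) = 6 - 5·(x - 1) + 29/60·(x - 1)² + 13/540·(x - 1)³.
With (x - 1) = 3/2: s(5/2) = -53/160.

-0.3313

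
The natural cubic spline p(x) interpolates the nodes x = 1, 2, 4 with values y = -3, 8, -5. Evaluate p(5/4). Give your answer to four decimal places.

0.4336

With M_i denoting the second derivative at x_i, h_i = 1, 2, and Δ_i = (y_(i+1) − y_i)/h_i = 11, -13/2:
  1·M_0 + 6·M_1 + 2·M_2 = 6(Δ_1 - Δ_0) = -105
Natural end conditions: M_0 = M_2 = 0.
Solving the tridiagonal system: M_0 = 0, M_1 = -35/2, M_2 = 0.
On [1, 2], p(x) = -3 + 167/12·(x - 1) + 0·(x - 1)² - 35/12·(x - 1)³.
With (x - 1) = 1/4: p(5/4) = 111/256.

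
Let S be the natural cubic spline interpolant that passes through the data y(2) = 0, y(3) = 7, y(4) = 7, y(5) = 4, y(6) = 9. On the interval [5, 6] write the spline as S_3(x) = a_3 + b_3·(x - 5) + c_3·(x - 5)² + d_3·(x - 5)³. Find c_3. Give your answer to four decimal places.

6.6964

Let σ_i = S''(x_i). Step sizes h_i = 1, 1, 1, 1; slopes of the chords Δ_i = (y_(i+1) - y_i)/h_i = 7, 0, -3, 5.
  1·σ_0 + 4·σ_1 + 1·σ_2 = 6(Δ_1 - Δ_0) = -42
  1·σ_1 + 4·σ_2 + 1·σ_3 = 6(Δ_2 - Δ_1) = -18
  1·σ_2 + 4·σ_3 + 1·σ_4 = 6(Δ_3 - Δ_2) = 48
Natural end conditions: σ_0 = σ_4 = 0.
Forward elimination and back-substitution give σ_0 = 0, σ_1 = -255/28, σ_2 = -39/7, σ_3 = 375/28, σ_4 = 0.
On [5, 6], with S_3(x) = a_3 + b_3·(x - 5) + c_3·(x - 5)² + d_3·(x - 5)³: c_3 = σ_3/2 = 375/56, d_3 = (σ_4 - σ_3)/(6h_3) = -125/56, b_3 = Δ_3 - h_3(2σ_3 + σ_4)/6 = 15/28.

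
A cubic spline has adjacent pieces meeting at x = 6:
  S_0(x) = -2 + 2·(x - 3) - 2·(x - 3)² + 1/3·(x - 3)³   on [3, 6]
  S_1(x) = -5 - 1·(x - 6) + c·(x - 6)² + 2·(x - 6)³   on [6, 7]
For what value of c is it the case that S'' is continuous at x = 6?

1

S_0''(x) = -4 + 2·(x - 3), so S_0''(6) = 2. On the right, S_1''(6) = 2c, so c = 1.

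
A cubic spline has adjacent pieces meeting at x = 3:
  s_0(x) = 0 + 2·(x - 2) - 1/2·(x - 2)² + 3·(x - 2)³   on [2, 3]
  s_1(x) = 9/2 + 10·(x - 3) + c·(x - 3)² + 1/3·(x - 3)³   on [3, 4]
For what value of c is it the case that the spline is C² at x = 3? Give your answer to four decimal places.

s_0''(x) = -1 + 18·(x - 2), so s_0''(3) = 17. On the right, s_1''(3) = 2c, so c = 17/2.

8.5000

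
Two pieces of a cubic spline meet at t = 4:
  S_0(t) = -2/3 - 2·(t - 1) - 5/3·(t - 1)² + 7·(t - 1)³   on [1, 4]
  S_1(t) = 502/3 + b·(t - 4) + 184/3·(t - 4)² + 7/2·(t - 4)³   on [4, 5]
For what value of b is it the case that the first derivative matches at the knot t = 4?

177

S_0'(t) = -2 - 10/3·(t - 1) + 21·(t - 1)², so S_0'(4) = 177. On the right, S_1'(4) = b, so b = 177.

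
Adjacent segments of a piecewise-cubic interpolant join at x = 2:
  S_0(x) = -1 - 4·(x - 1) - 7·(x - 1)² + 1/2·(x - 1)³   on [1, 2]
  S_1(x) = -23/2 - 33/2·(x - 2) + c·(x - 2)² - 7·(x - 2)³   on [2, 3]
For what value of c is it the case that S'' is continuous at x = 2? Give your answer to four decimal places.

S_0''(x) = -14 + 3·(x - 1), so S_0''(2) = -11. On the right, S_1''(2) = 2c, so c = -11/2.

-5.5000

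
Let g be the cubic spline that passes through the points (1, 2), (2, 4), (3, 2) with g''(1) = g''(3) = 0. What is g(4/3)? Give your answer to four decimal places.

2.9630

Let m_i = g''(x_i). Step sizes h_i = 1, 1; slopes of the chords Δ_i = (y_(i+1) - y_i)/h_i = 2, -2.
  1·m_0 + 4·m_1 + 1·m_2 = 6(Δ_1 - Δ_0) = -24
Natural end conditions: m_0 = m_2 = 0.
Hence m_0 = 0, m_1 = -6, m_2 = 0.
On [1, 2], g(t) = 2 + 3·(t - 1) + 0·(t - 1)² - 1·(t - 1)³.
With (t - 1) = 1/3: g(4/3) = 80/27.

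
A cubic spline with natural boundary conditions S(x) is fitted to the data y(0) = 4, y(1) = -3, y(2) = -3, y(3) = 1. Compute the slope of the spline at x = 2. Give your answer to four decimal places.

2.8000

With M_i denoting the second derivative at x_i, h_i = 1, 1, 1, and Δ_i = (y_(i+1) − y_i)/h_i = -7, 0, 4:
  1·M_0 + 4·M_1 + 1·M_2 = 6(Δ_1 - Δ_0) = 42
  1·M_1 + 4·M_2 + 1·M_3 = 6(Δ_2 - Δ_1) = 24
Natural end conditions: M_0 = M_3 = 0.
Hence M_0 = 0, M_1 = 48/5, M_2 = 18/5, M_3 = 0.
On [2, 3], S'(x) = b_2 + 2c_2·(x - 2) + 3d_2·(x - 2)² with b_2 = Δ_2 - h_2(2M_2 + M_3)/6 = 14/5, c_2 = M_2/2 = 9/5, d_2 = (M_3 - M_2)/(6h_2) = -3/5. So S'(2) = 14/5.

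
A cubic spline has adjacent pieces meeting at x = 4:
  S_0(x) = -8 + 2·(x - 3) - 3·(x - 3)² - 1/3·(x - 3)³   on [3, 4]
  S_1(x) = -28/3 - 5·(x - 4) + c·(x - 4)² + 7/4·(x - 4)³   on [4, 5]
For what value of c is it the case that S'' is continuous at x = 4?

S_0''(x) = -6 - 2·(x - 3), so S_0''(4) = -8. On the right, S_1''(4) = 2c, so c = -4.

-4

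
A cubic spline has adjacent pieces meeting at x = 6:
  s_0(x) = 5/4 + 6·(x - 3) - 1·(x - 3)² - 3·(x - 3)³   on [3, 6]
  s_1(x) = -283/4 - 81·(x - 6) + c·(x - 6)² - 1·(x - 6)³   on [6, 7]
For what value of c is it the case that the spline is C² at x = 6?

-28

s_0''(x) = -2 - 18·(x - 3), so s_0''(6) = -56. On the right, s_1''(6) = 2c, so c = -28.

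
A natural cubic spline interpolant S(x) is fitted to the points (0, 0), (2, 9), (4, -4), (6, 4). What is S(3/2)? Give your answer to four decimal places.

9.1344

Let M_i = S''(x_i). Step sizes h_i = 2, 2, 2; slopes of the chords Δ_i = (y_(i+1) - y_i)/h_i = 9/2, -13/2, 4.
  2·M_0 + 8·M_1 + 2·M_2 = 6(Δ_1 - Δ_0) = -66
  2·M_1 + 8·M_2 + 2·M_3 = 6(Δ_2 - Δ_1) = 63
Natural end conditions: M_0 = M_3 = 0.
Solving: M_0 = 0, M_1 = -109/10, M_2 = 53/5, M_3 = 0.
On [0, 2], S(x) = 0 + 122/15·x + 0·x² - 109/120·x³.
With x = 3/2: S(3/2) = 2923/320.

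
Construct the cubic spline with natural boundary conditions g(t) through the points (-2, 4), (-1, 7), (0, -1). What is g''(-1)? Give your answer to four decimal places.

Let σ_i = g''(x_i). Step sizes h_i = 1, 1; slopes of the chords Δ_i = (y_(i+1) - y_i)/h_i = 3, -8.
  1·σ_0 + 4·σ_1 + 1·σ_2 = 6(Δ_1 - Δ_0) = -66
Natural end conditions: σ_0 = σ_2 = 0.
Solving: σ_0 = 0, σ_1 = -33/2, σ_2 = 0.

-16.5000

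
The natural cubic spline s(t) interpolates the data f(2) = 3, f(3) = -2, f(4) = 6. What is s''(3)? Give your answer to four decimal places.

19.5000

Write M_i for s''(x_i). With h_i = 1, 1 and divided differences Δ_i = -5, 8, the continuity of s' gives the tridiagonal system
  1·M_0 + 4·M_1 + 1·M_2 = 6(Δ_1 - Δ_0) = 78
Natural end conditions: M_0 = M_2 = 0.
Hence M_0 = 0, M_1 = 39/2, M_2 = 0.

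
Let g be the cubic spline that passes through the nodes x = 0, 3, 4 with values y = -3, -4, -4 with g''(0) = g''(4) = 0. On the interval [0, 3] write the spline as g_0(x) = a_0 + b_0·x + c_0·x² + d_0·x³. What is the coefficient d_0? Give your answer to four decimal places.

Let m_i = g''(x_i). Step sizes h_i = 3, 1; slopes of the chords Δ_i = (y_(i+1) - y_i)/h_i = -1/3, 0.
  3·m_0 + 8·m_1 + 1·m_2 = 6(Δ_1 - Δ_0) = 2
Natural end conditions: m_0 = m_2 = 0.
Solving the tridiagonal system: m_0 = 0, m_1 = 1/4, m_2 = 0.
On [0, 3], with g_0(x) = a_0 + b_0·x + c_0·x² + d_0·x³: c_0 = m_0/2 = 0, d_0 = (m_1 - m_0)/(6h_0) = 1/72, b_0 = Δ_0 - h_0(2m_0 + m_1)/6 = -11/24.

0.0139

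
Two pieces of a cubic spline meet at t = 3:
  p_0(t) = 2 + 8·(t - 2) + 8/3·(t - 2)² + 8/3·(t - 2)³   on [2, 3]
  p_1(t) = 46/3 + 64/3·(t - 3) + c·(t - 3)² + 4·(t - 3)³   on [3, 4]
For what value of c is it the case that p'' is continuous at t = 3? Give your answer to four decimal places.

10.6667

p_0''(t) = 16/3 + 16·(t - 2), so p_0''(3) = 64/3. On the right, p_1''(3) = 2c, so c = 32/3.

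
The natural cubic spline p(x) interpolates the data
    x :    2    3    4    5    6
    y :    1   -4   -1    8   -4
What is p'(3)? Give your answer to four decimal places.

-2.3214

With σ_i denoting the second derivative at x_i, h_i = 1, 1, 1, 1, and Δ_i = (y_(i+1) − y_i)/h_i = -5, 3, 9, -12:
  1·σ_0 + 4·σ_1 + 1·σ_2 = 6(Δ_1 - Δ_0) = 48
  1·σ_1 + 4·σ_2 + 1·σ_3 = 6(Δ_2 - Δ_1) = 36
  1·σ_2 + 4·σ_3 + 1·σ_4 = 6(Δ_3 - Δ_2) = -126
Natural end conditions: σ_0 = σ_4 = 0.
Solving the tridiagonal system: σ_0 = 0, σ_1 = 225/28, σ_2 = 111/7, σ_3 = -993/28, σ_4 = 0.
On [3, 4], p'(x) = b_1 + 2c_1·(x - 3) + 3d_1·(x - 3)² with b_1 = Δ_1 - h_1(2σ_1 + σ_2)/6 = -65/28, c_1 = σ_1/2 = 225/56, d_1 = (σ_2 - σ_1)/(6h_1) = 73/56. So p'(3) = -65/28.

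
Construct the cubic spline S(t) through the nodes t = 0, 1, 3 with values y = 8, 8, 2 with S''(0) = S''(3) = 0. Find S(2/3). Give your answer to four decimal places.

8.1852

Put σ_i = S'' at the i-th knot. Here h = (1, 2) and Δ = (0, -3), so the interior equations h_(i-1)·σ_(i-1) + 2(h_(i-1)+h_i)·σ_i + h_i·σ_(i+1) = 6(Δ_i − Δ_(i-1)) read
  1·σ_0 + 6·σ_1 + 2·σ_2 = 6(Δ_1 - Δ_0) = -18
Natural end conditions: σ_0 = σ_2 = 0.
Hence σ_0 = 0, σ_1 = -3, σ_2 = 0.
On [0, 1], S(t) = 8 + 1/2·t + 0·t² - 1/2·t³.
With t = 2/3: S(2/3) = 221/27.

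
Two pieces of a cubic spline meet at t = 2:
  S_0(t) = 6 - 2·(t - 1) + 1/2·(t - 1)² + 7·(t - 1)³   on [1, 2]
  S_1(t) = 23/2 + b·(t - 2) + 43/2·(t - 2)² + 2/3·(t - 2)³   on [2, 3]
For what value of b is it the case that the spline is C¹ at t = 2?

S_0'(t) = -2 + 1·(t - 1) + 21·(t - 1)², so S_0'(2) = 20. On the right, S_1'(2) = b, so b = 20.

20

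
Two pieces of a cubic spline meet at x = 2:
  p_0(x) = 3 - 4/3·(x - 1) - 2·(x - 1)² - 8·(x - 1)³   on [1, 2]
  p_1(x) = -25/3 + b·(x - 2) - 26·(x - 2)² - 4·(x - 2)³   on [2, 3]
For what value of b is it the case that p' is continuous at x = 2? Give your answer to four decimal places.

-29.3333

p_0'(x) = -4/3 - 4·(x - 1) - 24·(x - 1)², so p_0'(2) = -88/3. On the right, p_1'(2) = b, so b = -88/3.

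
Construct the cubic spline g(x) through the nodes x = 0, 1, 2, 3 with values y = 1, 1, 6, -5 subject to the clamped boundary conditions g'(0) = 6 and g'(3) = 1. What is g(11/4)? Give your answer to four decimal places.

-3.6875

Write M_i for g''(x_i). With h_i = 1, 1, 1 and divided differences Δ_i = 0, 5, -11, the continuity of g' gives the tridiagonal system
  1·M_0 + 4·M_1 + 1·M_2 = 6(Δ_1 - Δ_0) = 30
  1·M_1 + 4·M_2 + 1·M_3 = 6(Δ_2 - Δ_1) = -96
Clamped end conditions give two more equations: 2h_0·M_0 + h_0·M_1 = 6(Δ_0 - g'(0)) = -36 and h_2·M_2 + 2h_2·M_3 = 6(g'(3) - Δ_2) = 72.
Forward elimination and back-substitution give M_0 = -94/3, M_1 = 80/3, M_2 = -136/3, M_3 = 176/3.
On [2, 3], g(x) = 6 - 17/3·(x - 2) - 68/3·(x - 2)² + 52/3·(x - 2)³.
With (x - 2) = 3/4: g(11/4) = -59/16.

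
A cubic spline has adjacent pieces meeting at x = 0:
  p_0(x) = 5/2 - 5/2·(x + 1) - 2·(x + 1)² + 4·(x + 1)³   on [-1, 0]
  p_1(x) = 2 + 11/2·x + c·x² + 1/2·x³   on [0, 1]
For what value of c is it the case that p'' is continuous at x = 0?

10

p_0''(x) = -4 + 24·(x + 1), so p_0''(0) = 20. On the right, p_1''(0) = 2c, so c = 10.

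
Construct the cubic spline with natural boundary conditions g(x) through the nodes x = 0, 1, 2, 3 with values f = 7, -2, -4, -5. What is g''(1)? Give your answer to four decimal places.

10.8000

Let σ_i = g''(x_i). Step sizes h_i = 1, 1, 1; slopes of the chords Δ_i = (y_(i+1) - y_i)/h_i = -9, -2, -1.
  1·σ_0 + 4·σ_1 + 1·σ_2 = 6(Δ_1 - Δ_0) = 42
  1·σ_1 + 4·σ_2 + 1·σ_3 = 6(Δ_2 - Δ_1) = 6
Natural end conditions: σ_0 = σ_3 = 0.
Forward elimination and back-substitution give σ_0 = 0, σ_1 = 54/5, σ_2 = -6/5, σ_3 = 0.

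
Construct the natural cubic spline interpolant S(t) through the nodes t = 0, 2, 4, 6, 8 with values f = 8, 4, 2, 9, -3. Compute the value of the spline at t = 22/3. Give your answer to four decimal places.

With σ_i denoting the second derivative at x_i, h_i = 2, 2, 2, 2, and Δ_i = (y_(i+1) − y_i)/h_i = -2, -1, 7/2, -6:
  2·σ_0 + 8·σ_1 + 2·σ_2 = 6(Δ_1 - Δ_0) = 6
  2·σ_1 + 8·σ_2 + 2·σ_3 = 6(Δ_2 - Δ_1) = 27
  2·σ_2 + 8·σ_3 + 2·σ_4 = 6(Δ_3 - Δ_2) = -57
Natural end conditions: σ_0 = σ_4 = 0.
Solving: σ_0 = 0, σ_1 = -75/112, σ_2 = 159/28, σ_3 = -957/112, σ_4 = 0.
On [6, 8], S(t) = 9 - 17/56·(t - 6) - 957/224·(t - 6)² + 319/448·(t - 6)³.
With (t - 6) = 4/3: S(22/3) = 508/189.

2.6878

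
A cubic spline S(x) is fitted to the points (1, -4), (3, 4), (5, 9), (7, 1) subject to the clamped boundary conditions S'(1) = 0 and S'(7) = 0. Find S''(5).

-7

Write M_i for S''(x_i). With h_i = 2, 2, 2 and divided differences Δ_i = 4, 5/2, -4, the continuity of S' gives the tridiagonal system
  2·M_0 + 8·M_1 + 2·M_2 = 6(Δ_1 - Δ_0) = -9
  2·M_1 + 8·M_2 + 2·M_3 = 6(Δ_2 - Δ_1) = -39
Clamped end conditions give two more equations: 2h_0·M_0 + h_0·M_1 = 6(Δ_0 - S'(1)) = 24 and h_2·M_2 + 2h_2·M_3 = 6(S'(7) - Δ_2) = 24.
Forward elimination and back-substitution give M_0 = 13/2, M_1 = -1, M_2 = -7, M_3 = 19/2.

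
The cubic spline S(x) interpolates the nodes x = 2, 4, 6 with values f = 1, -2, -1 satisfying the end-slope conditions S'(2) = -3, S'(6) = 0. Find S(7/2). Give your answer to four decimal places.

-1.8125

Let M_i = S''(x_i). Step sizes h_i = 2, 2; slopes of the chords Δ_i = (y_(i+1) - y_i)/h_i = -3/2, 1/2.
  2·M_0 + 8·M_1 + 2·M_2 = 6(Δ_1 - Δ_0) = 12
Clamped end conditions give two more equations: 2h_0·M_0 + h_0·M_1 = 6(Δ_0 - S'(2)) = 9 and h_1·M_1 + 2h_1·M_2 = 6(S'(6) - Δ_1) = -3.
Solving the tridiagonal system: M_0 = 3/2, M_1 = 3/2, M_2 = -3/2.
On [2, 4], S(x) = 1 - 3·(x - 2) + 3/4·(x - 2)² + 0·(x - 2)³.
With (x - 2) = 3/2: S(7/2) = -29/16.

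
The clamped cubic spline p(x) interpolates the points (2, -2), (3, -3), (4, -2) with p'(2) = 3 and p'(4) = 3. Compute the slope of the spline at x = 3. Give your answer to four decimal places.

-1.5000

Let m_i = p''(x_i). Step sizes h_i = 1, 1; slopes of the chords Δ_i = (y_(i+1) - y_i)/h_i = -1, 1.
  1·m_0 + 4·m_1 + 1·m_2 = 6(Δ_1 - Δ_0) = 12
Clamped end conditions give two more equations: 2h_0·m_0 + h_0·m_1 = 6(Δ_0 - p'(2)) = -24 and h_1·m_1 + 2h_1·m_2 = 6(p'(4) - Δ_1) = 12.
Hence m_0 = -15, m_1 = 6, m_2 = 3.
On [3, 4], p'(x) = b_1 + 2c_1·(x - 3) + 3d_1·(x - 3)² with b_1 = Δ_1 - h_1(2m_1 + m_2)/6 = -3/2, c_1 = m_1/2 = 3, d_1 = (m_2 - m_1)/(6h_1) = -1/2. So p'(3) = -3/2.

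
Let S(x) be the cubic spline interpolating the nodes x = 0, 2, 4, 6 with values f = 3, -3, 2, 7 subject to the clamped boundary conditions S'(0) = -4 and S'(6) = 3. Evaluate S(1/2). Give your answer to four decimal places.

0.9500

With M_i denoting the second derivative at x_i, h_i = 2, 2, 2, and Δ_i = (y_(i+1) − y_i)/h_i = -3, 5/2, 5/2:
  2·M_0 + 8·M_1 + 2·M_2 = 6(Δ_1 - Δ_0) = 33
  2·M_1 + 8·M_2 + 2·M_3 = 6(Δ_2 - Δ_1) = 0
Clamped end conditions give two more equations: 2h_0·M_0 + h_0·M_1 = 6(Δ_0 - S'(0)) = 6 and h_2·M_2 + 2h_2·M_3 = 6(S'(6) - Δ_2) = 3.
Solving the tridiagonal system: M_0 = -13/15, M_1 = 71/15, M_2 = -47/30, M_3 = 23/15.
On [0, 2], S(x) = 3 - 4·x - 13/30·x² + 7/15·x³.
With x = 1/2: S(1/2) = 19/20.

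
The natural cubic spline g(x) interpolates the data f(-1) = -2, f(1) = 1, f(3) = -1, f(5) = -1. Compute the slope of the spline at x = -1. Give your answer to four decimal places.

With M_i denoting the second derivative at x_i, h_i = 2, 2, 2, and Δ_i = (y_(i+1) − y_i)/h_i = 3/2, -1, 0:
  2·M_0 + 8·M_1 + 2·M_2 = 6(Δ_1 - Δ_0) = -15
  2·M_1 + 8·M_2 + 2·M_3 = 6(Δ_2 - Δ_1) = 6
Natural end conditions: M_0 = M_3 = 0.
Hence M_0 = 0, M_1 = -11/5, M_2 = 13/10, M_3 = 0.
On [-1, 1], g'(x) = b_0 + 2c_0·(x + 1) + 3d_0·(x + 1)² with b_0 = Δ_0 - h_0(2M_0 + M_1)/6 = 67/30, c_0 = M_0/2 = 0, d_0 = (M_1 - M_0)/(6h_0) = -11/60. So g'(-1) = 67/30.

2.2333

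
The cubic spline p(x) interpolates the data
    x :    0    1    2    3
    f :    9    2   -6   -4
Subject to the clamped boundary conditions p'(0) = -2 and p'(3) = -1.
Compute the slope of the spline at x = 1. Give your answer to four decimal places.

-10.3333

Let M_i = p''(x_i). Step sizes h_i = 1, 1, 1; slopes of the chords Δ_i = (y_(i+1) - y_i)/h_i = -7, -8, 2.
  1·M_0 + 4·M_1 + 1·M_2 = 6(Δ_1 - Δ_0) = -6
  1·M_1 + 4·M_2 + 1·M_3 = 6(Δ_2 - Δ_1) = 60
Clamped end conditions give two more equations: 2h_0·M_0 + h_0·M_1 = 6(Δ_0 - p'(0)) = -30 and h_2·M_2 + 2h_2·M_3 = 6(p'(3) - Δ_2) = -18.
Solving: M_0 = -40/3, M_1 = -10/3, M_2 = 62/3, M_3 = -58/3.
On [1, 2], p'(x) = b_1 + 2c_1·(x - 1) + 3d_1·(x - 1)² with b_1 = Δ_1 - h_1(2M_1 + M_2)/6 = -31/3, c_1 = M_1/2 = -5/3, d_1 = (M_2 - M_1)/(6h_1) = 4. So p'(1) = -31/3.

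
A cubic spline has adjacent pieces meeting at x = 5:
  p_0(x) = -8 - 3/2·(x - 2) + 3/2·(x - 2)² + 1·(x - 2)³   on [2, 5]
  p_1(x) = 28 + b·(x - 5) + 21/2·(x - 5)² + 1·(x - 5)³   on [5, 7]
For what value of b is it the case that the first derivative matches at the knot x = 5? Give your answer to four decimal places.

34.5000

p_0'(x) = -3/2 + 3·(x - 2) + 3·(x - 2)², so p_0'(5) = 69/2. On the right, p_1'(5) = b, so b = 69/2.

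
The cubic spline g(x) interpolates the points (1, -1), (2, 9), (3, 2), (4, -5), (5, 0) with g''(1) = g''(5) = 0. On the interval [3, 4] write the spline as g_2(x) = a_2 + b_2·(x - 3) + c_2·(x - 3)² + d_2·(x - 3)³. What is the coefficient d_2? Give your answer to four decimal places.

2.5536

Put m_i = g'' at the i-th knot. Here h = (1, 1, 1, 1) and Δ = (10, -7, -7, 5), so the interior equations h_(i-1)·m_(i-1) + 2(h_(i-1)+h_i)·m_i + h_i·m_(i+1) = 6(Δ_i − Δ_(i-1)) read
  1·m_0 + 4·m_1 + 1·m_2 = 6(Δ_1 - Δ_0) = -102
  1·m_1 + 4·m_2 + 1·m_3 = 6(Δ_2 - Δ_1) = 0
  1·m_2 + 4·m_3 + 1·m_4 = 6(Δ_3 - Δ_2) = 72
Natural end conditions: m_0 = m_4 = 0.
Hence m_0 = 0, m_1 = -729/28, m_2 = 15/7, m_3 = 489/28, m_4 = 0.
On [3, 4], with g_2(x) = a_2 + b_2·(x - 3) + c_2·(x - 3)² + d_2·(x - 3)³: c_2 = m_2/2 = 15/14, d_2 = (m_3 - m_2)/(6h_2) = 143/56, b_2 = Δ_2 - h_2(2m_2 + m_3)/6 = -85/8.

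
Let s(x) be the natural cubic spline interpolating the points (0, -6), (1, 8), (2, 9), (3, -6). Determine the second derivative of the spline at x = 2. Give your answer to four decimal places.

-20.4000

Let M_i = s''(x_i). Step sizes h_i = 1, 1, 1; slopes of the chords Δ_i = (y_(i+1) - y_i)/h_i = 14, 1, -15.
  1·M_0 + 4·M_1 + 1·M_2 = 6(Δ_1 - Δ_0) = -78
  1·M_1 + 4·M_2 + 1·M_3 = 6(Δ_2 - Δ_1) = -96
Natural end conditions: M_0 = M_3 = 0.
Forward elimination and back-substitution give M_0 = 0, M_1 = -72/5, M_2 = -102/5, M_3 = 0.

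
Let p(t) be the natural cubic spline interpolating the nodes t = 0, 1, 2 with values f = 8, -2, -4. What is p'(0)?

-12

With σ_i denoting the second derivative at x_i, h_i = 1, 1, and Δ_i = (y_(i+1) − y_i)/h_i = -10, -2:
  1·σ_0 + 4·σ_1 + 1·σ_2 = 6(Δ_1 - Δ_0) = 48
Natural end conditions: σ_0 = σ_2 = 0.
Solving: σ_0 = 0, σ_1 = 12, σ_2 = 0.
On [0, 1], p'(t) = b_0 + 2c_0·t + 3d_0·t² with b_0 = Δ_0 - h_0(2σ_0 + σ_1)/6 = -12, c_0 = σ_0/2 = 0, d_0 = (σ_1 - σ_0)/(6h_0) = 2. So p'(0) = -12.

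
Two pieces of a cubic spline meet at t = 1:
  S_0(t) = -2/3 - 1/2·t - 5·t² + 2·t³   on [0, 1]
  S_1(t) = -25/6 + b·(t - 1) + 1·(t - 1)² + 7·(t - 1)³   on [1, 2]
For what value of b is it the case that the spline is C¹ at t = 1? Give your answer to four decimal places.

-4.5000

S_0'(t) = -1/2 - 10·t + 6·t², so S_0'(1) = -9/2. On the right, S_1'(1) = b, so b = -9/2.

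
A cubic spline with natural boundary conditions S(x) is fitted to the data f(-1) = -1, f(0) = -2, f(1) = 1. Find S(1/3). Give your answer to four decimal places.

-1.3704

Let m_i = S''(x_i). Step sizes h_i = 1, 1; slopes of the chords Δ_i = (y_(i+1) - y_i)/h_i = -1, 3.
  1·m_0 + 4·m_1 + 1·m_2 = 6(Δ_1 - Δ_0) = 24
Natural end conditions: m_0 = m_2 = 0.
Solving: m_0 = 0, m_1 = 6, m_2 = 0.
On [0, 1], S(x) = -2 + 1·x + 3·x² - 1·x³.
With x = 1/3: S(1/3) = -37/27.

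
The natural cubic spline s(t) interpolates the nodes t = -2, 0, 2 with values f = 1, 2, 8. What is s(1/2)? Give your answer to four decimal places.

3.0898

With m_i denoting the second derivative at x_i, h_i = 2, 2, and Δ_i = (y_(i+1) − y_i)/h_i = 1/2, 3:
  2·m_0 + 8·m_1 + 2·m_2 = 6(Δ_1 - Δ_0) = 15
Natural end conditions: m_0 = m_2 = 0.
Solving the tridiagonal system: m_0 = 0, m_1 = 15/8, m_2 = 0.
On [0, 2], s(t) = 2 + 7/4·t + 15/16·t² - 5/32·t³.
With t = 1/2: s(1/2) = 791/256.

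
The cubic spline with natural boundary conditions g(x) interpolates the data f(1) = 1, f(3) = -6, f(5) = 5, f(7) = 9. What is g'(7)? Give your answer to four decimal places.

0.4667

Put M_i = g'' at the i-th knot. Here h = (2, 2, 2) and Δ = (-7/2, 11/2, 2), so the interior equations h_(i-1)·M_(i-1) + 2(h_(i-1)+h_i)·M_i + h_i·M_(i+1) = 6(Δ_i − Δ_(i-1)) read
  2·M_0 + 8·M_1 + 2·M_2 = 6(Δ_1 - Δ_0) = 54
  2·M_1 + 8·M_2 + 2·M_3 = 6(Δ_2 - Δ_1) = -21
Natural end conditions: M_0 = M_3 = 0.
Solving the tridiagonal system: M_0 = 0, M_1 = 79/10, M_2 = -23/5, M_3 = 0.
On [5, 7], g'(x) = b_2 + 2c_2·(x - 5) + 3d_2·(x - 5)² with b_2 = Δ_2 - h_2(2M_2 + M_3)/6 = 76/15, c_2 = M_2/2 = -23/10, d_2 = (M_3 - M_2)/(6h_2) = 23/60. So g'(7) = 7/15.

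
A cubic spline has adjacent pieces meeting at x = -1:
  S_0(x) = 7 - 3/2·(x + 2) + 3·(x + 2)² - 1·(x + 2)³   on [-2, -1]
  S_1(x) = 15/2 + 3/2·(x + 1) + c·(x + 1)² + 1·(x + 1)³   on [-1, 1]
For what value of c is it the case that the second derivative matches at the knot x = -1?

0

S_0''(x) = 6 - 6·(x + 2), so S_0''(-1) = 0. On the right, S_1''(-1) = 2c, so c = 0.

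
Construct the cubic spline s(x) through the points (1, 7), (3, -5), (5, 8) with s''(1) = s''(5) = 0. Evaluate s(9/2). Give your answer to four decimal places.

3.2852

Write M_i for s''(x_i). With h_i = 2, 2 and divided differences Δ_i = -6, 13/2, the continuity of s' gives the tridiagonal system
  2·M_0 + 8·M_1 + 2·M_2 = 6(Δ_1 - Δ_0) = 75
Natural end conditions: M_0 = M_2 = 0.
Hence M_0 = 0, M_1 = 75/8, M_2 = 0.
On [3, 5], s(x) = -5 + 1/4·(x - 3) + 75/16·(x - 3)² - 25/32·(x - 3)³.
With (x - 3) = 3/2: s(9/2) = 841/256.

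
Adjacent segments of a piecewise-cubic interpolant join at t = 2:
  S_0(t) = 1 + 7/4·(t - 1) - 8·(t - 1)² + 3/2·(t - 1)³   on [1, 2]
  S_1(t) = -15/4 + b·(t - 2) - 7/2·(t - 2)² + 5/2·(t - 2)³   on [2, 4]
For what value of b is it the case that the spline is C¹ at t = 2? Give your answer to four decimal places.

-9.7500

S_0'(t) = 7/4 - 16·(t - 1) + 9/2·(t - 1)², so S_0'(2) = -39/4. On the right, S_1'(2) = b, so b = -39/4.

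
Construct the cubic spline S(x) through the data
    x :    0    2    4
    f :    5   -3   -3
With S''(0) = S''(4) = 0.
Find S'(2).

Let m_i = S''(x_i). Step sizes h_i = 2, 2; slopes of the chords Δ_i = (y_(i+1) - y_i)/h_i = -4, 0.
  2·m_0 + 8·m_1 + 2·m_2 = 6(Δ_1 - Δ_0) = 24
Natural end conditions: m_0 = m_2 = 0.
Solving: m_0 = 0, m_1 = 3, m_2 = 0.
On [2, 4], S'(x) = b_1 + 2c_1·(x - 2) + 3d_1·(x - 2)² with b_1 = Δ_1 - h_1(2m_1 + m_2)/6 = -2, c_1 = m_1/2 = 3/2, d_1 = (m_2 - m_1)/(6h_1) = -1/4. So S'(2) = -2.

-2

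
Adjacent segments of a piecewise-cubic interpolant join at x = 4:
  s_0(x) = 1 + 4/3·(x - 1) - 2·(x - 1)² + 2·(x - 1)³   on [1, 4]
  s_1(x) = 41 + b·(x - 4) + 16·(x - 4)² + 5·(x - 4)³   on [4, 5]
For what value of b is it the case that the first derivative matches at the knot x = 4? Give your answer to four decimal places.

s_0'(x) = 4/3 - 4·(x - 1) + 6·(x - 1)², so s_0'(4) = 130/3. On the right, s_1'(4) = b, so b = 130/3.

43.3333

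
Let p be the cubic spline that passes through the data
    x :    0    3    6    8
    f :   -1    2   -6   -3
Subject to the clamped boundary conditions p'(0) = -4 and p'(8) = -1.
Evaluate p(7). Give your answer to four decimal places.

Write σ_i for p''(x_i). With h_i = 3, 3, 2 and divided differences Δ_i = 1, -8/3, 3/2, the continuity of p' gives the tridiagonal system
  3·σ_0 + 12·σ_1 + 3·σ_2 = 6(Δ_1 - Δ_0) = -22
  3·σ_1 + 10·σ_2 + 2·σ_3 = 6(Δ_2 - Δ_1) = 25
Clamped end conditions give two more equations: 2h_0·σ_0 + h_0·σ_1 = 6(Δ_0 - p'(0)) = 30 and h_2·σ_2 + 2h_2·σ_3 = 6(p'(8) - Δ_2) = -15.
Hence σ_0 = 857/114, σ_1 = -287/57, σ_2 = 201/38, σ_3 = -243/38.
On [6, 8], p(x) = -6 + 2/19·(x - 6) + 201/76·(x - 6)² - 37/38·(x - 6)³.
With (x - 6) = 1: p(7) = -321/76.

-4.2237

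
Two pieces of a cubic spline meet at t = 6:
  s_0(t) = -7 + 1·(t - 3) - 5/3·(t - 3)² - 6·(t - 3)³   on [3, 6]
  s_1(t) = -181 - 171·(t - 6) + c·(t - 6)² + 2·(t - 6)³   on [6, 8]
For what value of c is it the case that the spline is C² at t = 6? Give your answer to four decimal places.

s_0''(t) = -10/3 - 36·(t - 3), so s_0''(6) = -334/3. On the right, s_1''(6) = 2c, so c = -167/3.

-55.6667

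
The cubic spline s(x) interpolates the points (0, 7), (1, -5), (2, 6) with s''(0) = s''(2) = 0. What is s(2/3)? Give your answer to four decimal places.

-3.1296

Let m_i = s''(x_i). Step sizes h_i = 1, 1; slopes of the chords Δ_i = (y_(i+1) - y_i)/h_i = -12, 11.
  1·m_0 + 4·m_1 + 1·m_2 = 6(Δ_1 - Δ_0) = 138
Natural end conditions: m_0 = m_2 = 0.
Solving the tridiagonal system: m_0 = 0, m_1 = 69/2, m_2 = 0.
On [0, 1], s(x) = 7 - 71/4·x + 0·x² + 23/4·x³.
With x = 2/3: s(2/3) = -169/54.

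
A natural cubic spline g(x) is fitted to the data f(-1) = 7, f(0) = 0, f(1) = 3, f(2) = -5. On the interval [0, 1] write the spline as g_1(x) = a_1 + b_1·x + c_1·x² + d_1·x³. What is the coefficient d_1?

Write m_i for g''(x_i). With h_i = 1, 1, 1 and divided differences Δ_i = -7, 3, -8, the continuity of g' gives the tridiagonal system
  1·m_0 + 4·m_1 + 1·m_2 = 6(Δ_1 - Δ_0) = 60
  1·m_1 + 4·m_2 + 1·m_3 = 6(Δ_2 - Δ_1) = -66
Natural end conditions: m_0 = m_3 = 0.
Forward elimination and back-substitution give m_0 = 0, m_1 = 102/5, m_2 = -108/5, m_3 = 0.
On [0, 1], with g_1(x) = a_1 + b_1·x + c_1·x² + d_1·x³: c_1 = m_1/2 = 51/5, d_1 = (m_2 - m_1)/(6h_1) = -7, b_1 = Δ_1 - h_1(2m_1 + m_2)/6 = -1/5.

-7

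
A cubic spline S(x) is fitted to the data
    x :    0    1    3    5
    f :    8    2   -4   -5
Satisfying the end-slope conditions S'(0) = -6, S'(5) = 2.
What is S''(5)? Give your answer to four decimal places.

Let σ_i = S''(x_i). Step sizes h_i = 1, 2, 2; slopes of the chords Δ_i = (y_(i+1) - y_i)/h_i = -6, -3, -1/2.
  1·σ_0 + 6·σ_1 + 2·σ_2 = 6(Δ_1 - Δ_0) = 18
  2·σ_1 + 8·σ_2 + 2·σ_3 = 6(Δ_2 - Δ_1) = 15
Clamped end conditions give two more equations: 2h_0·σ_0 + h_0·σ_1 = 6(Δ_0 - S'(0)) = 0 and h_2·σ_2 + 2h_2·σ_3 = 6(S'(5) - Δ_2) = 15.
Hence σ_0 = -37/23, σ_1 = 74/23, σ_2 = 7/46, σ_3 = 169/46.

3.6739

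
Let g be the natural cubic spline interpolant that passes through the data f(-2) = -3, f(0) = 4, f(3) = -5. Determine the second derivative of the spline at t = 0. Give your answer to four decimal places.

Write m_i for g''(x_i). With h_i = 2, 3 and divided differences Δ_i = 7/2, -3, the continuity of g' gives the tridiagonal system
  2·m_0 + 10·m_1 + 3·m_2 = 6(Δ_1 - Δ_0) = -39
Natural end conditions: m_0 = m_2 = 0.
Hence m_0 = 0, m_1 = -39/10, m_2 = 0.

-3.9000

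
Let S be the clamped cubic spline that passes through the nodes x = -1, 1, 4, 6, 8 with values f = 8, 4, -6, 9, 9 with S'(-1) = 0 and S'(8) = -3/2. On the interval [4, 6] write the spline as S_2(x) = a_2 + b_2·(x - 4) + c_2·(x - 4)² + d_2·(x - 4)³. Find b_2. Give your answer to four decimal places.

With M_i denoting the second derivative at x_i, h_i = 2, 3, 2, 2, and Δ_i = (y_(i+1) − y_i)/h_i = -2, -10/3, 15/2, 0:
  2·M_0 + 10·M_1 + 3·M_2 = 6(Δ_1 - Δ_0) = -8
  3·M_1 + 10·M_2 + 2·M_3 = 6(Δ_2 - Δ_1) = 65
  2·M_2 + 8·M_3 + 2·M_4 = 6(Δ_3 - Δ_2) = -45
Clamped end conditions give two more equations: 2h_0·M_0 + h_0·M_1 = 6(Δ_0 - S'(-1)) = -12 and h_3·M_3 + 2h_3·M_4 = 6(S'(8) - Δ_3) = -9.
Solving the tridiagonal system: M_0 = -241/177, M_1 = -580/177, M_2 = 1622/177, M_3 = -2975/354, M_4 = 691/354.
On [4, 6], with S_2(x) = a_2 + b_2·(x - 4) + c_2·(x - 4)² + d_2·(x - 4)³: c_2 = M_2/2 = 811/177, d_2 = (M_3 - M_2)/(6h_2) = -691/472, b_2 = Δ_2 - h_2(2M_2 + M_3)/6 = 742/177.

4.1921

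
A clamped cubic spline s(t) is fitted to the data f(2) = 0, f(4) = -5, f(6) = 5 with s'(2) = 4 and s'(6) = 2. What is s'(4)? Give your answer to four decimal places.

0.3750

Let M_i = s''(x_i). Step sizes h_i = 2, 2; slopes of the chords Δ_i = (y_(i+1) - y_i)/h_i = -5/2, 5.
  2·M_0 + 8·M_1 + 2·M_2 = 6(Δ_1 - Δ_0) = 45
Clamped end conditions give two more equations: 2h_0·M_0 + h_0·M_1 = 6(Δ_0 - s'(2)) = -39 and h_1·M_1 + 2h_1·M_2 = 6(s'(6) - Δ_1) = -18.
Solving the tridiagonal system: M_0 = -127/8, M_1 = 49/4, M_2 = -85/8.
On [4, 6], s'(t) = b_1 + 2c_1·(t - 4) + 3d_1·(t - 4)² with b_1 = Δ_1 - h_1(2M_1 + M_2)/6 = 3/8, c_1 = M_1/2 = 49/8, d_1 = (M_2 - M_1)/(6h_1) = -61/32. So s'(4) = 3/8.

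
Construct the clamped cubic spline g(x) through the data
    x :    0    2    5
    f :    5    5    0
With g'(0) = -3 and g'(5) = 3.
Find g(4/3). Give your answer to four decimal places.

4.7630

Let M_i = g''(x_i). Step sizes h_i = 2, 3; slopes of the chords Δ_i = (y_(i+1) - y_i)/h_i = 0, -5/3.
  2·M_0 + 10·M_1 + 3·M_2 = 6(Δ_1 - Δ_0) = -10
Clamped end conditions give two more equations: 2h_0·M_0 + h_0·M_1 = 6(Δ_0 - g'(0)) = 18 and h_1·M_1 + 2h_1·M_2 = 6(g'(5) - Δ_1) = 28.
Forward elimination and back-substitution give M_0 = 67/10, M_1 = -22/5, M_2 = 103/15.
On [0, 2], g(x) = 5 - 3·x + 67/20·x² - 37/40·x³.
With x = 4/3: g(4/3) = 643/135.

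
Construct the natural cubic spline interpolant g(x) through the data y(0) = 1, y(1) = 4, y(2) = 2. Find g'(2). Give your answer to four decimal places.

-3.2500

Let M_i = g''(x_i). Step sizes h_i = 1, 1; slopes of the chords Δ_i = (y_(i+1) - y_i)/h_i = 3, -2.
  1·M_0 + 4·M_1 + 1·M_2 = 6(Δ_1 - Δ_0) = -30
Natural end conditions: M_0 = M_2 = 0.
Solving: M_0 = 0, M_1 = -15/2, M_2 = 0.
On [1, 2], g'(x) = b_1 + 2c_1·(x - 1) + 3d_1·(x - 1)² with b_1 = Δ_1 - h_1(2M_1 + M_2)/6 = 1/2, c_1 = M_1/2 = -15/4, d_1 = (M_2 - M_1)/(6h_1) = 5/4. So g'(2) = -13/4.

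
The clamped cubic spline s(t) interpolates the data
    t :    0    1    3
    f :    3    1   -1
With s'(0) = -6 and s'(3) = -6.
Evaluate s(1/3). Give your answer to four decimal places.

With M_i denoting the second derivative at x_i, h_i = 1, 2, and Δ_i = (y_(i+1) − y_i)/h_i = -2, -1:
  1·M_0 + 6·M_1 + 2·M_2 = 6(Δ_1 - Δ_0) = 6
Clamped end conditions give two more equations: 2h_0·M_0 + h_0·M_1 = 6(Δ_0 - s'(0)) = 24 and h_1·M_1 + 2h_1·M_2 = 6(s'(3) - Δ_1) = -30.
Solving: M_0 = 11, M_1 = 2, M_2 = -17/2.
On [0, 1], s(t) = 3 - 6·t + 11/2·t² - 3/2·t³.
With t = 1/3: s(1/3) = 14/9.

1.5556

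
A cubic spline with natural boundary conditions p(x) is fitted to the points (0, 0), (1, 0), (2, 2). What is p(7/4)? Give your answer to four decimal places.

Write M_i for p''(x_i). With h_i = 1, 1 and divided differences Δ_i = 0, 2, the continuity of p' gives the tridiagonal system
  1·M_0 + 4·M_1 + 1·M_2 = 6(Δ_1 - Δ_0) = 12
Natural end conditions: M_0 = M_2 = 0.
Forward elimination and back-substitution give M_0 = 0, M_1 = 3, M_2 = 0.
On [1, 2], p(x) = 0 + 1·(x - 1) + 3/2·(x - 1)² - 1/2·(x - 1)³.
With (x - 1) = 3/4: p(7/4) = 177/128.

1.3828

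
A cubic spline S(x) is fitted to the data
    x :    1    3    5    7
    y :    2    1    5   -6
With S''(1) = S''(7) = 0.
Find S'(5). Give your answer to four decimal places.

With M_i denoting the second derivative at x_i, h_i = 2, 2, 2, and Δ_i = (y_(i+1) − y_i)/h_i = -1/2, 2, -11/2:
  2·M_0 + 8·M_1 + 2·M_2 = 6(Δ_1 - Δ_0) = 15
  2·M_1 + 8·M_2 + 2·M_3 = 6(Δ_2 - Δ_1) = -45
Natural end conditions: M_0 = M_3 = 0.
Solving the tridiagonal system: M_0 = 0, M_1 = 7/2, M_2 = -13/2, M_3 = 0.
On [5, 7], S'(x) = b_2 + 2c_2·(x - 5) + 3d_2·(x - 5)² with b_2 = Δ_2 - h_2(2M_2 + M_3)/6 = -7/6, c_2 = M_2/2 = -13/4, d_2 = (M_3 - M_2)/(6h_2) = 13/24. So S'(5) = -7/6.

-1.1667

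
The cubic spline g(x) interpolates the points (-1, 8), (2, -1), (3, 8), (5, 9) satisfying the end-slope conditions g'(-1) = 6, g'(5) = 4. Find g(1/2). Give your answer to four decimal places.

3.5938

Let σ_i = g''(x_i). Step sizes h_i = 3, 1, 2; slopes of the chords Δ_i = (y_(i+1) - y_i)/h_i = -3, 9, 1/2.
  3·σ_0 + 8·σ_1 + 1·σ_2 = 6(Δ_1 - Δ_0) = 72
  1·σ_1 + 6·σ_2 + 2·σ_3 = 6(Δ_2 - Δ_1) = -51
Clamped end conditions give two more equations: 2h_0·σ_0 + h_0·σ_1 = 6(Δ_0 - g'(-1)) = -54 and h_2·σ_2 + 2h_2·σ_3 = 6(g'(5) - Δ_2) = 21.
Solving the tridiagonal system: σ_0 = -107/6, σ_1 = 53/3, σ_2 = -95/6, σ_3 = 79/6.
On [-1, 2], g(x) = 8 + 6·(x + 1) - 107/12·(x + 1)² + 71/36·(x + 1)³.
With (x + 1) = 3/2: g(1/2) = 115/32.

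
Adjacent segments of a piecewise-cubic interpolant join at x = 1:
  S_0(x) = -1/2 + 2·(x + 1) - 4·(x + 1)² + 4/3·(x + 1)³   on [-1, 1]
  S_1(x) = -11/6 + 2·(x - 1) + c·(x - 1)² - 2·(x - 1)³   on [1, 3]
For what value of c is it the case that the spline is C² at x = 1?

4

S_0''(x) = -8 + 8·(x + 1), so S_0''(1) = 8. On the right, S_1''(1) = 2c, so c = 4.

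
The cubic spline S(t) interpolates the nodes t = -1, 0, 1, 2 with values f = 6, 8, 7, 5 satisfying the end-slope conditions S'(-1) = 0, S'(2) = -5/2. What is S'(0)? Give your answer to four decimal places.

Write σ_i for S''(x_i). With h_i = 1, 1, 1 and divided differences Δ_i = 2, -1, -2, the continuity of S' gives the tridiagonal system
  1·σ_0 + 4·σ_1 + 1·σ_2 = 6(Δ_1 - Δ_0) = -18
  1·σ_1 + 4·σ_2 + 1·σ_3 = 6(Δ_2 - Δ_1) = -6
Clamped end conditions give two more equations: 2h_0·σ_0 + h_0·σ_1 = 6(Δ_0 - S'(-1)) = 12 and h_2·σ_2 + 2h_2·σ_3 = 6(S'(2) - Δ_2) = -3.
Forward elimination and back-substitution give σ_0 = 143/15, σ_1 = -106/15, σ_2 = 11/15, σ_3 = -28/15.
On [0, 1], S'(t) = b_1 + 2c_1·t + 3d_1·t² with b_1 = Δ_1 - h_1(2σ_1 + σ_2)/6 = 37/30, c_1 = σ_1/2 = -53/15, d_1 = (σ_2 - σ_1)/(6h_1) = 13/10. So S'(0) = 37/30.

1.2333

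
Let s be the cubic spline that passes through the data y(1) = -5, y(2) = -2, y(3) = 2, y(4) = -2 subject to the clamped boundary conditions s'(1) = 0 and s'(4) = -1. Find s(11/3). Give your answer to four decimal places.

-0.8988

Let m_i = s''(x_i). Step sizes h_i = 1, 1, 1; slopes of the chords Δ_i = (y_(i+1) - y_i)/h_i = 3, 4, -4.
  1·m_0 + 4·m_1 + 1·m_2 = 6(Δ_1 - Δ_0) = 6
  1·m_1 + 4·m_2 + 1·m_3 = 6(Δ_2 - Δ_1) = -48
Clamped end conditions give two more equations: 2h_0·m_0 + h_0·m_1 = 6(Δ_0 - s'(1)) = 18 and h_2·m_2 + 2h_2·m_3 = 6(s'(4) - Δ_2) = 18.
Hence m_0 = 104/15, m_1 = 62/15, m_2 = -262/15, m_3 = 266/15.
On [3, 4], s(t) = 2 - 17/15·(t - 3) - 131/15·(t - 3)² + 88/15·(t - 3)³.
With (t - 3) = 2/3: s(11/3) = -364/405.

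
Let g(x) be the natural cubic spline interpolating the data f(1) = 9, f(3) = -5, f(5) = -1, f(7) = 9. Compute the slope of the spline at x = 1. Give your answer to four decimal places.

With σ_i denoting the second derivative at x_i, h_i = 2, 2, 2, and Δ_i = (y_(i+1) − y_i)/h_i = -7, 2, 5:
  2·σ_0 + 8·σ_1 + 2·σ_2 = 6(Δ_1 - Δ_0) = 54
  2·σ_1 + 8·σ_2 + 2·σ_3 = 6(Δ_2 - Δ_1) = 18
Natural end conditions: σ_0 = σ_3 = 0.
Solving the tridiagonal system: σ_0 = 0, σ_1 = 33/5, σ_2 = 3/5, σ_3 = 0.
On [1, 3], g'(x) = b_0 + 2c_0·(x - 1) + 3d_0·(x - 1)² with b_0 = Δ_0 - h_0(2σ_0 + σ_1)/6 = -46/5, c_0 = σ_0/2 = 0, d_0 = (σ_1 - σ_0)/(6h_0) = 11/20. So g'(1) = -46/5.

-9.2000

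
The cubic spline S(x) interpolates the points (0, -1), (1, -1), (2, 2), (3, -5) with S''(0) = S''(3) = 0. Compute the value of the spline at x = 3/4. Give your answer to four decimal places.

With M_i denoting the second derivative at x_i, h_i = 1, 1, 1, and Δ_i = (y_(i+1) − y_i)/h_i = 0, 3, -7:
  1·M_0 + 4·M_1 + 1·M_2 = 6(Δ_1 - Δ_0) = 18
  1·M_1 + 4·M_2 + 1·M_3 = 6(Δ_2 - Δ_1) = -60
Natural end conditions: M_0 = M_3 = 0.
Solving: M_0 = 0, M_1 = 44/5, M_2 = -86/5, M_3 = 0.
On [0, 1], S(x) = -1 - 22/15·x + 0·x² + 22/15·x³.
With x = 3/4: S(3/4) = -237/160.

-1.4813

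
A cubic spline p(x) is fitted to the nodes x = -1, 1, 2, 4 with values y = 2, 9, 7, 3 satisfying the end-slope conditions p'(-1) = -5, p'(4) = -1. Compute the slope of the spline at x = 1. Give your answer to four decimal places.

Let M_i = p''(x_i). Step sizes h_i = 2, 1, 2; slopes of the chords Δ_i = (y_(i+1) - y_i)/h_i = 7/2, -2, -2.
  2·M_0 + 6·M_1 + 1·M_2 = 6(Δ_1 - Δ_0) = -33
  1·M_1 + 6·M_2 + 2·M_3 = 6(Δ_2 - Δ_1) = 0
Clamped end conditions give two more equations: 2h_0·M_0 + h_0·M_1 = 6(Δ_0 - p'(-1)) = 51 and h_2·M_2 + 2h_2·M_3 = 6(p'(4) - Δ_2) = 6.
Solving: M_0 = 601/32, M_1 = -193/16, M_2 = 29/16, M_3 = 19/32.
On [1, 2], p'(x) = b_1 + 2c_1·(x - 1) + 3d_1·(x - 1)² with b_1 = Δ_1 - h_1(2M_1 + M_2)/6 = 55/32, c_1 = M_1/2 = -193/32, d_1 = (M_2 - M_1)/(6h_1) = 37/16. So p'(1) = 55/32.

1.7188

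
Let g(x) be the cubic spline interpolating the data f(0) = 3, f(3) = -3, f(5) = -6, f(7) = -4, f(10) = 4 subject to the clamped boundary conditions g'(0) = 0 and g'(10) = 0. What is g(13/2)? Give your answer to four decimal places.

-5.0916

Write m_i for g''(x_i). With h_i = 3, 2, 2, 3 and divided differences Δ_i = -2, -3/2, 1, 8/3, the continuity of g' gives the tridiagonal system
  3·m_0 + 10·m_1 + 2·m_2 = 6(Δ_1 - Δ_0) = 3
  2·m_1 + 8·m_2 + 2·m_3 = 6(Δ_2 - Δ_1) = 15
  2·m_2 + 10·m_3 + 3·m_4 = 6(Δ_3 - Δ_2) = 10
Clamped end conditions give two more equations: 2h_0·m_0 + h_0·m_1 = 6(Δ_0 - g'(0)) = -12 and h_3·m_3 + 2h_3·m_4 = 6(g'(10) - Δ_3) = -16.
Forward elimination and back-substitution give m_0 = -811/340, m_1 = 131/170, m_2 = 49/40, m_3 = 311/170, m_4 = -3653/1020.
On [5, 7], g(x) = -6 - 29/68·(x - 5) + 49/80·(x - 5)² + 137/2720·(x - 5)³.
With (x - 5) = 3/2: g(13/2) = -110793/21760.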